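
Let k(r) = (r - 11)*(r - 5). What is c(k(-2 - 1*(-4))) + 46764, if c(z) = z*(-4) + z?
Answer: 46683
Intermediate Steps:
k(r) = (-11 + r)*(-5 + r)
c(z) = -3*z (c(z) = -4*z + z = -3*z)
c(k(-2 - 1*(-4))) + 46764 = -3*(55 + (-2 - 1*(-4))² - 16*(-2 - 1*(-4))) + 46764 = -3*(55 + (-2 + 4)² - 16*(-2 + 4)) + 46764 = -3*(55 + 2² - 16*2) + 46764 = -3*(55 + 4 - 32) + 46764 = -3*27 + 46764 = -81 + 46764 = 46683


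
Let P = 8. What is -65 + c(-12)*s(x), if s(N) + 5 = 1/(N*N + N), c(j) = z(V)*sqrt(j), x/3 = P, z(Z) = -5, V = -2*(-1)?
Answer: -65 + 2999*I*sqrt(3)/60 ≈ -65.0 + 86.574*I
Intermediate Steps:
V = 2
x = 24 (x = 3*8 = 24)
c(j) = -5*sqrt(j)
s(N) = -5 + 1/(N + N**2) (s(N) = -5 + 1/(N*N + N) = -5 + 1/(N**2 + N) = -5 + 1/(N + N**2))
-65 + c(-12)*s(x) = -65 + (-10*I*sqrt(3))*((1 - 5*24 - 5*24**2)/(24*(1 + 24))) = -65 + (-10*I*sqrt(3))*((1/24)*(1 - 120 - 5*576)/25) = -65 + (-10*I*sqrt(3))*((1/24)*(1/25)*(1 - 120 - 2880)) = -65 + (-10*I*sqrt(3))*((1/24)*(1/25)*(-2999)) = -65 - 10*I*sqrt(3)*(-2999/600) = -65 + 2999*I*sqrt(3)/60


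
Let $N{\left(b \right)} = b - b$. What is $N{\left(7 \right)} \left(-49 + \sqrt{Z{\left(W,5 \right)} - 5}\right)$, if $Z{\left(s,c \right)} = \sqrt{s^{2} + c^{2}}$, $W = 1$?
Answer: $0$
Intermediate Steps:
$Z{\left(s,c \right)} = \sqrt{c^{2} + s^{2}}$
$N{\left(b \right)} = 0$
$N{\left(7 \right)} \left(-49 + \sqrt{Z{\left(W,5 \right)} - 5}\right) = 0 \left(-49 + \sqrt{\sqrt{5^{2} + 1^{2}} - 5}\right) = 0 \left(-49 + \sqrt{\sqrt{25 + 1} - 5}\right) = 0 \left(-49 + \sqrt{\sqrt{26} - 5}\right) = 0 \left(-49 + \sqrt{-5 + \sqrt{26}}\right) = 0$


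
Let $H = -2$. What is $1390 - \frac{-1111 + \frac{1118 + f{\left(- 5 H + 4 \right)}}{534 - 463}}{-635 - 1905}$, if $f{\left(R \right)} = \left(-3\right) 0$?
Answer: $\frac{250594837}{180340} \approx 1389.6$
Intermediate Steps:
$f{\left(R \right)} = 0$
$1390 - \frac{-1111 + \frac{1118 + f{\left(- 5 H + 4 \right)}}{534 - 463}}{-635 - 1905} = 1390 - \frac{-1111 + \frac{1118 + 0}{534 - 463}}{-635 - 1905} = 1390 - \frac{-1111 + \frac{1118}{71}}{-2540} = 1390 - \left(-1111 + 1118 \cdot \frac{1}{71}\right) \left(- \frac{1}{2540}\right) = 1390 - \left(-1111 + \frac{1118}{71}\right) \left(- \frac{1}{2540}\right) = 1390 - \left(- \frac{77763}{71}\right) \left(- \frac{1}{2540}\right) = 1390 - \frac{77763}{180340} = \frac{250594837}{180340}$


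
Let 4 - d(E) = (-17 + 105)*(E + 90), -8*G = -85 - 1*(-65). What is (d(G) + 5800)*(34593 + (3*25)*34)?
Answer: -86766048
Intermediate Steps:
G = 5/2 (G = -(-85 - 1*(-65))/8 = -(-85 + 65)/8 = -1/8*(-20) = 5/2 ≈ 2.5000)
d(E) = -7916 - 88*E (d(E) = 4 - (-17 + 105)*(E + 90) = 4 - 88*(90 + E) = 4 - (7920 + 88*E) = 4 + (-7920 - 88*E) = -7916 - 88*E)
(d(G) + 5800)*(34593 + (3*25)*34) = ((-7916 - 88*5/2) + 5800)*(34593 + (3*25)*34) = ((-7916 - 220) + 5800)*(34593 + 75*34) = (-8136 + 5800)*(34593 + 2550) = -2336*37143 = -86766048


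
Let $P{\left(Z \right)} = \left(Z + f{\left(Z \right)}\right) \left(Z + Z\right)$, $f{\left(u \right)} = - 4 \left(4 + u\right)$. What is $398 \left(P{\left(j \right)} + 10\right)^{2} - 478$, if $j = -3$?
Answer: $1075714$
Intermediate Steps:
$f{\left(u \right)} = -16 - 4 u$
$P{\left(Z \right)} = 2 Z \left(-16 - 3 Z\right)$ ($P{\left(Z \right)} = \left(Z - \left(16 + 4 Z\right)\right) \left(Z + Z\right) = \left(-16 - 3 Z\right) 2 Z = 2 Z \left(-16 - 3 Z\right)$)
$398 \left(P{\left(j \right)} + 10\right)^{2} - 478 = 398 \left(\left(-2\right) \left(-3\right) \left(16 + 3 \left(-3\right)\right) + 10\right)^{2} - 478 = 398 \left(\left(-2\right) \left(-3\right) \left(16 - 9\right) + 10\right)^{2} - 478 = 398 \left(\left(-2\right) \left(-3\right) 7 + 10\right)^{2} - 478 = 398 \left(42 + 10\right)^{2} - 478 = 398 \cdot 52^{2} - 478 = 398 \cdot 2704 - 478 = 1076192 - 478 = 1075714$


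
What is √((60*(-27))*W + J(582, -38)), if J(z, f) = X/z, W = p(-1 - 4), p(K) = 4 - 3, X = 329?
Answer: I*√548541402/582 ≈ 40.242*I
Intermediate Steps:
p(K) = 1
W = 1
J(z, f) = 329/z
√((60*(-27))*W + J(582, -38)) = √((60*(-27))*1 + 329/582) = √(-1620*1 + 329*(1/582)) = √(-1620 + 329/582) = √(-942511/582) = I*√548541402/582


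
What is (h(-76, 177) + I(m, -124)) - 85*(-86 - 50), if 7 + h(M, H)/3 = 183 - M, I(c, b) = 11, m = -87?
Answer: 12327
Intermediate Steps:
h(M, H) = 528 - 3*M (h(M, H) = -21 + 3*(183 - M) = -21 + (549 - 3*M) = 528 - 3*M)
(h(-76, 177) + I(m, -124)) - 85*(-86 - 50) = ((528 - 3*(-76)) + 11) - 85*(-86 - 50) = ((528 + 228) + 11) - 85*(-136) = (756 + 11) + 11560 = 767 + 11560 = 12327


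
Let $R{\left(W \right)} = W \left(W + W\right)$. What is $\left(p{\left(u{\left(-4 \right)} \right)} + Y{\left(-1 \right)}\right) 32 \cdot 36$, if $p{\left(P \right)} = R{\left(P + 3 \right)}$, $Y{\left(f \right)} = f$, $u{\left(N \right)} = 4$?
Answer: $111744$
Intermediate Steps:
$R{\left(W \right)} = 2 W^{2}$ ($R{\left(W \right)} = W 2 W = 2 W^{2}$)
$p{\left(P \right)} = 2 \left(3 + P\right)^{2}$ ($p{\left(P \right)} = 2 \left(P + 3\right)^{2} = 2 \left(3 + P\right)^{2}$)
$\left(p{\left(u{\left(-4 \right)} \right)} + Y{\left(-1 \right)}\right) 32 \cdot 36 = \left(2 \left(3 + 4\right)^{2} - 1\right) 32 \cdot 36 = \left(2 \cdot 7^{2} - 1\right) 32 \cdot 36 = \left(2 \cdot 49 - 1\right) 32 \cdot 36 = \left(98 - 1\right) 32 \cdot 36 = 97 \cdot 32 \cdot 36 = 3104 \cdot 36 = 111744$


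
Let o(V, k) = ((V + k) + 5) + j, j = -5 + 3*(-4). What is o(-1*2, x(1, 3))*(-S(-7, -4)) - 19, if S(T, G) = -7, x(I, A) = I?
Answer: -110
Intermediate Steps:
j = -17 (j = -5 - 12 = -17)
o(V, k) = -12 + V + k (o(V, k) = ((V + k) + 5) - 17 = (5 + V + k) - 17 = -12 + V + k)
o(-1*2, x(1, 3))*(-S(-7, -4)) - 19 = (-12 - 1*2 + 1)*(-1*(-7)) - 19 = (-12 - 2 + 1)*7 - 19 = -13*7 - 19 = -91 - 19 = -110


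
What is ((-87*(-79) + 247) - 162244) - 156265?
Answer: -311389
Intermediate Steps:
((-87*(-79) + 247) - 162244) - 156265 = ((6873 + 247) - 162244) - 156265 = (7120 - 162244) - 156265 = -155124 - 156265 = -311389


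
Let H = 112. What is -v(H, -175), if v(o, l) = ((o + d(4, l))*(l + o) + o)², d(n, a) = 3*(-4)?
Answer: -38291344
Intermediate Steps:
d(n, a) = -12
v(o, l) = (o + (-12 + o)*(l + o))² (v(o, l) = ((o - 12)*(l + o) + o)² = ((-12 + o)*(l + o) + o)² = (o + (-12 + o)*(l + o))²)
-v(H, -175) = -(112² - 12*(-175) - 11*112 - 175*112)² = -(12544 + 2100 - 1232 - 19600)² = -1*(-6188)² = -1*38291344 = -38291344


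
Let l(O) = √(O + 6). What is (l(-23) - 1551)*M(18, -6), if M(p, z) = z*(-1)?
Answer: -9306 + 6*I*√17 ≈ -9306.0 + 24.739*I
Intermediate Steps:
M(p, z) = -z
l(O) = √(6 + O)
(l(-23) - 1551)*M(18, -6) = (√(6 - 23) - 1551)*(-1*(-6)) = (√(-17) - 1551)*6 = (I*√17 - 1551)*6 = (-1551 + I*√17)*6 = -9306 + 6*I*√17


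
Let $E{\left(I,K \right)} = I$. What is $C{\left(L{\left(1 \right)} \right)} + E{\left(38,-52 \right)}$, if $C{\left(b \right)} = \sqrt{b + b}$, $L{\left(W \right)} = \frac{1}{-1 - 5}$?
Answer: $38 + \frac{i \sqrt{3}}{3} \approx 38.0 + 0.57735 i$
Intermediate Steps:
$L{\left(W \right)} = - \frac{1}{6}$ ($L{\left(W \right)} = \frac{1}{-6} = - \frac{1}{6}$)
$C{\left(b \right)} = \sqrt{2} \sqrt{b}$ ($C{\left(b \right)} = \sqrt{2 b} = \sqrt{2} \sqrt{b}$)
$C{\left(L{\left(1 \right)} \right)} + E{\left(38,-52 \right)} = \sqrt{2} \sqrt{- \frac{1}{6}} + 38 = \sqrt{2} \frac{i \sqrt{6}}{6} + 38 = \frac{i \sqrt{3}}{3} + 38 = 38 + \frac{i \sqrt{3}}{3}$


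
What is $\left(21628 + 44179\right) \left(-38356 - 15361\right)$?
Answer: $-3534954619$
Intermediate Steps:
$\left(21628 + 44179\right) \left(-38356 - 15361\right) = 65807 \left(-53717\right) = -3534954619$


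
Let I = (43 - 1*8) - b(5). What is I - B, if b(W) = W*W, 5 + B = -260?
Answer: 275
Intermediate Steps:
B = -265 (B = -5 - 260 = -265)
b(W) = W²
I = 10 (I = (43 - 1*8) - 1*5² = (43 - 8) - 1*25 = 35 - 25 = 10)
I - B = 10 - 1*(-265) = 10 + 265 = 275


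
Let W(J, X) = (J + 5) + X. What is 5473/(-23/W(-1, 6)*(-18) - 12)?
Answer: 27365/147 ≈ 186.16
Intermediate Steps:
W(J, X) = 5 + J + X (W(J, X) = (5 + J) + X = 5 + J + X)
5473/(-23/W(-1, 6)*(-18) - 12) = 5473/(-23/(5 - 1 + 6)*(-18) - 12) = 5473/(-23/10*(-18) - 12) = 5473/(207/5 - 12) = 5473/(147/5) = 5473*(5/147) = 27365/147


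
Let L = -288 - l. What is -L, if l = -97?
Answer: 191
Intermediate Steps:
L = -191 (L = -288 - 1*(-97) = -288 + 97 = -191)
-L = -1*(-191) = 191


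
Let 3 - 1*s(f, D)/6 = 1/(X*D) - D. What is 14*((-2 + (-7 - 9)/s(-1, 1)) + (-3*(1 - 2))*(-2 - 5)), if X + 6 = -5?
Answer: -44702/135 ≈ -331.13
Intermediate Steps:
X = -11 (X = -6 - 5 = -11)
s(f, D) = 18 + 6*D + 6/(11*D) (s(f, D) = 18 - 6*(1/(-11*D) - D) = 18 - 6*(-1/(11*D) - D) = 18 - 6*(-D - 1/(11*D)) = 18 + (6*D + 6/(11*D)) = 18 + 6*D + 6/(11*D))
14*((-2 + (-7 - 9)/s(-1, 1)) + (-3*(1 - 2))*(-2 - 5)) = 14*((-2 + (-7 - 9)/(18 + 6*1 + (6/11)/1)) + (-3*(1 - 2))*(-2 - 5)) = 14*((-2 - 16/(18 + 6 + (6/11)*1)) - 3*(-1)*(-7)) = 14*((-2 - 16/(18 + 6 + 6/11)) + 3*(-7)) = 14*((-2 - 16/270/11) - 21) = 14*((-2 - 16*11/270) - 21) = 14*((-2 - 88/135) - 21) = 14*(-358/135 - 21) = 14*(-3193/135) = -44702/135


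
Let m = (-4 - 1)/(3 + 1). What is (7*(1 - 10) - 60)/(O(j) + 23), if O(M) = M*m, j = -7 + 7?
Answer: -123/23 ≈ -5.3478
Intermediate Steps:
m = -5/4 ≈ -1.2500
j = 0
O(M) = -5*M/4 (O(M) = M*(-5/4) = -5*M/4)
(7*(1 - 10) - 60)/(O(j) + 23) = (7*(1 - 10) - 60)/(-5/4*0 + 23) = (7*(-9) - 60)/(0 + 23) = (-63 - 60)/23 = -123*1/23 = -123/23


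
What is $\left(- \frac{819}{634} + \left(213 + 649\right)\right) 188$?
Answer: $\frac{51294766}{317} \approx 1.6181 \cdot 10^{5}$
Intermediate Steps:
$\left(- \frac{819}{634} + \left(213 + 649\right)\right) 188 = \left(\left(-819\right) \frac{1}{634} + 862\right) 188 = \left(- \frac{819}{634} + 862\right) 188 = \frac{545689}{634} \cdot 188 = \frac{51294766}{317}$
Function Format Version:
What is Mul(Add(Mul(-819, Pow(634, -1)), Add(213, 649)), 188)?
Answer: Rational(51294766, 317) ≈ 1.6181e+5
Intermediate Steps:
Mul(Add(Mul(-819, Pow(634, -1)), Add(213, 649)), 188) = Mul(Add(Mul(-819, Rational(1, 634)), 862), 188) = Mul(Add(Rational(-819, 634), 862), 188) = Mul(Rational(545689, 634), 188) = Rational(51294766, 317)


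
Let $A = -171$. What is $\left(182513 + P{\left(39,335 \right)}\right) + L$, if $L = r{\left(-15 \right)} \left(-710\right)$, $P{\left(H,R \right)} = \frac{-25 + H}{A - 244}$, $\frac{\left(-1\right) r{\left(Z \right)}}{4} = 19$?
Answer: $\frac{98136281}{415} \approx 2.3647 \cdot 10^{5}$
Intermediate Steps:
$r{\left(Z \right)} = -76$ ($r{\left(Z \right)} = \left(-4\right) 19 = -76$)
$P{\left(H,R \right)} = \frac{5}{83} - \frac{H}{415}$ ($P{\left(H,R \right)} = \frac{-25 + H}{-171 - 244} = \frac{-25 + H}{-415} = \left(-25 + H\right) \left(- \frac{1}{415}\right) = \frac{5}{83} - \frac{H}{415}$)
$L = 53960$ ($L = \left(-76\right) \left(-710\right) = 53960$)
$\left(182513 + P{\left(39,335 \right)}\right) + L = \left(182513 + \left(\frac{5}{83} - \frac{39}{415}\right)\right) + 53960 = \left(182513 - \frac{14}{415}\right) + 53960 = \frac{75742881}{415} + 53960 = \frac{98136281}{415}$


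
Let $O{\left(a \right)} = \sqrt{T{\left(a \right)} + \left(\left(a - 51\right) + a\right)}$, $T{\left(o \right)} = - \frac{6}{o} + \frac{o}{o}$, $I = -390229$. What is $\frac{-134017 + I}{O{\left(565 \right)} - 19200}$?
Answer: $\frac{947836768000}{34713498301} + \frac{262123 \sqrt{344759610}}{104140494903} \approx 27.351$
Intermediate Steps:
$T{\left(o \right)} = 1 - \frac{6}{o}$ ($T{\left(o \right)} = - \frac{6}{o} + 1 = 1 - \frac{6}{o}$)
$O{\left(a \right)} = \sqrt{-51 + 2 a + \frac{-6 + a}{a}}$ ($O{\left(a \right)} = \sqrt{\frac{-6 + a}{a} + \left(\left(a - 51\right) + a\right)} = \sqrt{\frac{-6 + a}{a} + \left(\left(-51 + a\right) + a\right)} = \sqrt{\frac{-6 + a}{a} + \left(-51 + 2 a\right)} = \sqrt{-51 + 2 a + \frac{-6 + a}{a}}$)
$\frac{-134017 + I}{O{\left(565 \right)} - 19200} = \frac{-134017 - 390229}{\sqrt{-50 - \frac{6}{565} + 2 \cdot 565} - 19200} = - \frac{524246}{\sqrt{-50 - \frac{6}{565} + 1130} - 19200} = - \frac{524246}{\sqrt{\frac{610194}{565}} - 19200} = - \frac{524246}{\frac{\sqrt{344759610}}{565} - 19200} = - \frac{524246}{-19200 + \frac{\sqrt{344759610}}{565}}$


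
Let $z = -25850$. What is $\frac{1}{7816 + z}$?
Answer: $- \frac{1}{18034} \approx -5.5451 \cdot 10^{-5}$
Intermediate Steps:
$\frac{1}{7816 + z} = \frac{1}{7816 - 25850} = \frac{1}{-18034} = - \frac{1}{18034}$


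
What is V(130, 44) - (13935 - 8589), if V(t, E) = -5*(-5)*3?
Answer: -5271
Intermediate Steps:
V(t, E) = 75 (V(t, E) = 25*3 = 75)
V(130, 44) - (13935 - 8589) = 75 - (13935 - 8589) = 75 - 1*5346 = 75 - 5346 = -5271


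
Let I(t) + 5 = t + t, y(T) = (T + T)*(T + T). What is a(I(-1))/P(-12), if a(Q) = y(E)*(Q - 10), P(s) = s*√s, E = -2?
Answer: -34*I*√3/9 ≈ -6.5433*I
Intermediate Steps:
y(T) = 4*T² (y(T) = (2*T)*(2*T) = 4*T²)
P(s) = s^(3/2)
I(t) = -5 + 2*t (I(t) = -5 + (t + t) = -5 + 2*t)
a(Q) = -160 + 16*Q (a(Q) = (4*(-2)²)*(Q - 10) = (4*4)*(-10 + Q) = 16*(-10 + Q) = -160 + 16*Q)
a(I(-1))/P(-12) = (-160 + 16*(-5 + 2*(-1)))/((-12)^(3/2)) = (-160 + 16*(-5 - 2))/((-24*I*√3)) = (-160 + 16*(-7))*(I*√3/72) = (-160 - 112)*(I*√3/72) = -34*I*√3/9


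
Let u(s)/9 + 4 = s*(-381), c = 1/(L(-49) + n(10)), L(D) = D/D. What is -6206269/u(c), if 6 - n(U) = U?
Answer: -6206269/1107 ≈ -5606.4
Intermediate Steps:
L(D) = 1
n(U) = 6 - U
c = -1/3 (c = 1/(1 + (6 - 1*10)) = 1/(1 + (6 - 10)) = 1/(1 - 4) = 1/(-3) = -1/3 ≈ -0.33333)
u(s) = -36 - 3429*s (u(s) = -36 + 9*(s*(-381)) = -36 + 9*(-381*s) = -36 - 3429*s)
-6206269/u(c) = -6206269/(-36 - 3429*(-1/3)) = -6206269/(-36 + 1143) = -6206269/1107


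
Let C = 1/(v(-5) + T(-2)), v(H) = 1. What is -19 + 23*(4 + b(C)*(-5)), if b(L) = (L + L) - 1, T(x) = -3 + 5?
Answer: 334/3 ≈ 111.33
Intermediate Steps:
T(x) = 2
C = 1/3 (C = 1/(1 + 2) = 1/3 ≈ 0.33333)
b(L) = -1 + 2*L (b(L) = 2*L - 1 = -1 + 2*L)
-19 + 23*(4 + b(C)*(-5)) = -19 + 23*(4 + (-1 + 2*(1/3))*(-5)) = -19 + 23*(4 + (-1 + 2/3)*(-5)) = -19 + 23*(4 - 1/3*(-5)) = -19 + 23*(4 + 5/3) = -19 + 23*(17/3) = -19 + 391/3 = 334/3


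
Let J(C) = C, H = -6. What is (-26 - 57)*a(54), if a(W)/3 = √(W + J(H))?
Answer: -996*√3 ≈ -1725.1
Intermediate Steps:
a(W) = 3*√(-6 + W) (a(W) = 3*√(W - 6) = 3*√(-6 + W))
(-26 - 57)*a(54) = (-26 - 57)*(3*√(-6 + 54)) = -249*√48 = -249*4*√3 = -996*√3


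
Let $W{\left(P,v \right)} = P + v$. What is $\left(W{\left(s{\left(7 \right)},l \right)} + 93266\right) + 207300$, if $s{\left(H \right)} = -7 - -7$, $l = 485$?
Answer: $301051$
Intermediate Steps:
$s{\left(H \right)} = 0$ ($s{\left(H \right)} = -7 + 7 = 0$)
$\left(W{\left(s{\left(7 \right)},l \right)} + 93266\right) + 207300 = \left(\left(0 + 485\right) + 93266\right) + 207300 = \left(485 + 93266\right) + 207300 = 93751 + 207300 = 301051$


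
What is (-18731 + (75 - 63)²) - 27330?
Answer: -45917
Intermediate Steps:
(-18731 + (75 - 63)²) - 27330 = (-18731 + 12²) - 27330 = (-18731 + 144) - 27330 = -18587 - 27330 = -45917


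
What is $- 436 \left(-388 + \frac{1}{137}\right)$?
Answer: $\frac{23175580}{137} \approx 1.6916 \cdot 10^{5}$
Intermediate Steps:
$- 436 \left(-388 + \frac{1}{137}\right) = \left(-436\right) \left(- \frac{53155}{137}\right) = \frac{23175580}{137}$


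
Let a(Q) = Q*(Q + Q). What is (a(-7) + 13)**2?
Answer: 12321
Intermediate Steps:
a(Q) = 2*Q**2 (a(Q) = Q*(2*Q) = 2*Q**2)
(a(-7) + 13)**2 = (2*(-7)**2 + 13)**2 = (2*49 + 13)**2 = (98 + 13)**2 = 111**2 = 12321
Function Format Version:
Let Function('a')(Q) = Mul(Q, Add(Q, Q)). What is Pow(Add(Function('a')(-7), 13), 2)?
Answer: 12321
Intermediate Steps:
Function('a')(Q) = Mul(2, Pow(Q, 2)) (Function('a')(Q) = Mul(Q, Mul(2, Q)) = Mul(2, Pow(Q, 2)))
Pow(Add(Function('a')(-7), 13), 2) = Pow(Add(Mul(2, Pow(-7, 2)), 13), 2) = Pow(Add(Mul(2, 49), 13), 2) = Pow(Add(98, 13), 2) = Pow(111, 2) = 12321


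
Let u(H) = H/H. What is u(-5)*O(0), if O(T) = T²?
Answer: 0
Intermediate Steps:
u(H) = 1
u(-5)*O(0) = 1*0² = 1*0 = 0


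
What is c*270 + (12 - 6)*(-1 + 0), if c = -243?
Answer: -65616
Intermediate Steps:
c*270 + (12 - 6)*(-1 + 0) = -243*270 + (12 - 6)*(-1 + 0) = -65610 + 6*(-1) = -65610 - 6 = -65616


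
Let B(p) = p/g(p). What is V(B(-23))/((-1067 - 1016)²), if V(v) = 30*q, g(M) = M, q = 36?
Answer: 1080/4338889 ≈ 0.00024891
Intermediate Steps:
B(p) = 1 (B(p) = p/p = 1)
V(v) = 1080 (V(v) = 30*36 = 1080)
V(B(-23))/((-1067 - 1016)²) = 1080/((-1067 - 1016)²) = 1080/((-2083)²) = 1080/4338889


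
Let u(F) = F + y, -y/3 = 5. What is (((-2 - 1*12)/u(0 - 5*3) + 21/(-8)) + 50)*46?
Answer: 132043/60 ≈ 2200.7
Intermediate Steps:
y = -15 (y = -3*5 = -15)
u(F) = -15 + F (u(F) = F - 15 = -15 + F)
(((-2 - 1*12)/u(0 - 5*3) + 21/(-8)) + 50)*46 = (((-2 - 1*12)/(-15 + (0 - 5*3)) + 21/(-8)) + 50)*46 = (((-2 - 12)/(-15 + (0 - 15)) + 21*(-⅛)) + 50)*46 = ((-14/(-15 - 15) - 21/8) + 50)*46 = ((-14/(-30) - 21/8) + 50)*46 = ((-14*(-1/30) - 21/8) + 50)*46 = ((7/15 - 21/8) + 50)*46 = (-259/120 + 50)*46 = (5741/120)*46 = 132043/60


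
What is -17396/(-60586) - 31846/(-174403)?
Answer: 2481668172/5283190079 ≈ 0.46973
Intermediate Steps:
-17396/(-60586) - 31846/(-174403) = -17396*(-1/60586) - 31846*(-1/174403) = 8698/30293 + 31846/174403 = 2481668172/5283190079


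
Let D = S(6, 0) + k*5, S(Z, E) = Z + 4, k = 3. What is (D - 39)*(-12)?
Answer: 168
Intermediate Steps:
S(Z, E) = 4 + Z
D = 25 (D = (4 + 6) + 3*5 = 10 + 15 = 25)
(D - 39)*(-12) = (25 - 39)*(-12) = -14*(-12) = 168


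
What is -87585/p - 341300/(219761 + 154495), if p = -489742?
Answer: -148639085/202753188 ≈ -0.73310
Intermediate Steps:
-87585/p - 341300/(219761 + 154495) = -87585/(-489742) - 341300/(219761 + 154495) = -87585*(-1/489742) - 341300/374256 = 87585/489742 - 341300*1/374256 = 87585/489742 - 85325/93564 = -148639085/202753188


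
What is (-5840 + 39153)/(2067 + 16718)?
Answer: 33313/18785 ≈ 1.7734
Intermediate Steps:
(-5840 + 39153)/(2067 + 16718) = 33313/18785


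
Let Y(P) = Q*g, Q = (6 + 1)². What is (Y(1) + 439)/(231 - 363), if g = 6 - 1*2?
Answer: -635/132 ≈ -4.8106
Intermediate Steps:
Q = 49 (Q = 7² = 49)
g = 4 (g = 6 - 2 = 4)
Y(P) = 196 (Y(P) = 49*4 = 196)
(Y(1) + 439)/(231 - 363) = (196 + 439)/(231 - 363) = 635/(-132) = 635*(-1/132) = -635/132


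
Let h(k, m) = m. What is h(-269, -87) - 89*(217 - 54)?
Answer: -14594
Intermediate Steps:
h(-269, -87) - 89*(217 - 54) = -87 - 89*(217 - 54) = -87 - 89*163 = -87 - 1*14507 = -87 - 14507 = -14594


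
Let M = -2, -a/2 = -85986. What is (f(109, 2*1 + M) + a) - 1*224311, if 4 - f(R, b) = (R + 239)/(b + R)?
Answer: -5704863/109 ≈ -52338.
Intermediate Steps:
a = 171972 (a = -2*(-85986) = 171972)
f(R, b) = 4 - (239 + R)/(R + b) (f(R, b) = 4 - (R + 239)/(b + R) = 4 - (239 + R)/(R + b))
(f(109, 2*1 + M) + a) - 1*224311 = ((-239 + 3*109 + 4*(2*1 - 2))/(109 + (2*1 - 2)) + 171972) - 1*224311 = ((-239 + 327 + 4*(2 - 2))/(109 + (2 - 2)) + 171972) - 224311 = ((-239 + 327 + 4*0)/(109 + 0) + 171972) - 224311 = ((-239 + 327 + 0)/109 + 171972) - 224311 = ((1/109)*88 + 171972) - 224311 = (88/109 + 171972) - 224311 = 18745036/109 - 224311 = -5704863/109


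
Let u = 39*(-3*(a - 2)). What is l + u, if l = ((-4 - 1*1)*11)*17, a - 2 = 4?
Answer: -1403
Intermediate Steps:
a = 6 (a = 2 + 4 = 6)
l = -935 (l = ((-4 - 1)*11)*17 = -5*11*17 = -55*17 = -935)
u = -468 (u = 39*(-3*(6 - 2)) = 39*(-3*4) = 39*(-12) = -468)
l + u = -935 - 468 = -1403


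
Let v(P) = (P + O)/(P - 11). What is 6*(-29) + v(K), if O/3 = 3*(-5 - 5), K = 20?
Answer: -1636/9 ≈ -181.78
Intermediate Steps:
O = -90 (O = 3*(3*(-5 - 5)) = 3*(3*(-10)) = 3*(-30) = -90)
v(P) = (-90 + P)/(-11 + P) (v(P) = (P - 90)/(P - 11) = (-90 + P)/(-11 + P))
6*(-29) + v(K) = 6*(-29) + (-90 + 20)/(-11 + 20) = -174 - 70/9 = -1636/9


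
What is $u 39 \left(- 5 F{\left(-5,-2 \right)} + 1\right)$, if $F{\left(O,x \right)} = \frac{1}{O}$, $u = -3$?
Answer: $-234$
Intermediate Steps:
$u 39 \left(- 5 F{\left(-5,-2 \right)} + 1\right) = \left(-3\right) 39 \left(- \frac{5}{-5} + 1\right) = - 117 \left(\left(-5\right) \left(- \frac{1}{5}\right) + 1\right) = - 117 \left(1 + 1\right) = \left(-117\right) 2 = -234$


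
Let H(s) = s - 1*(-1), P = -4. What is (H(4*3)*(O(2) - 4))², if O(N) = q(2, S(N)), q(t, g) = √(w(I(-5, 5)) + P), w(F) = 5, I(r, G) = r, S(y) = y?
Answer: 1521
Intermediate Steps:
q(t, g) = 1 (q(t, g) = √(5 - 4) = √1 = 1)
H(s) = 1 + s (H(s) = s + 1 = 1 + s)
O(N) = 1
(H(4*3)*(O(2) - 4))² = ((1 + 4*3)*(1 - 4))² = ((1 + 12)*(-3))² = (13*(-3))² = (-39)² = 1521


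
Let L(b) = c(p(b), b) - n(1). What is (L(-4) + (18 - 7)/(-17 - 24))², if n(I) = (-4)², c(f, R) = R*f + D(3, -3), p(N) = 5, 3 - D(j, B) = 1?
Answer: 1974025/1681 ≈ 1174.3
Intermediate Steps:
D(j, B) = 2 (D(j, B) = 3 - 1*1 = 3 - 1 = 2)
c(f, R) = 2 + R*f (c(f, R) = R*f + 2 = 2 + R*f)
n(I) = 16
L(b) = -14 + 5*b (L(b) = (2 + b*5) - 1*16 = (2 + 5*b) - 16 = -14 + 5*b)
(L(-4) + (18 - 7)/(-17 - 24))² = ((-14 + 5*(-4)) + (18 - 7)/(-17 - 24))² = ((-14 - 20) + 11/(-41))² = (-34 + 11*(-1/41))² = (-34 - 11/41)² = (-1405/41)² = 1974025/1681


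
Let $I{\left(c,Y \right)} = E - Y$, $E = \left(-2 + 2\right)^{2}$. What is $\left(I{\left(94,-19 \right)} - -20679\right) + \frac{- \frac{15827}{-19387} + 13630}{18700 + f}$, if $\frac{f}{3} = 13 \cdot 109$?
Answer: $\frac{9209860824463}{444951037} \approx 20699.0$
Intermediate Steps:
$f = 4251$ ($f = 3 \cdot 13 \cdot 109 = 3 \cdot 1417 = 4251$)
$E = 0$ ($E = 0^{2} = 0$)
$I{\left(c,Y \right)} = - Y$ ($I{\left(c,Y \right)} = 0 - Y = - Y$)
$\left(I{\left(94,-19 \right)} - -20679\right) + \frac{- \frac{15827}{-19387} + 13630}{18700 + f} = \left(\left(-1\right) \left(-19\right) - -20679\right) + \frac{- \frac{15827}{-19387} + 13630}{18700 + 4251} = \left(19 + 20679\right) + \frac{\left(-15827\right) \left(- \frac{1}{19387}\right) + 13630}{22951} = 20698 + \left(\frac{15827}{19387} + 13630\right) \frac{1}{22951} = 20698 + \frac{264260637}{19387} \cdot \frac{1}{22951} = 20698 + \frac{264260637}{444951037} = \frac{9209860824463}{444951037}$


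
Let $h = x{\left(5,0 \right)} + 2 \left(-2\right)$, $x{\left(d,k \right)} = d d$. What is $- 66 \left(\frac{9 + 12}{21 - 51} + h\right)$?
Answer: $- \frac{6699}{5} \approx -1339.8$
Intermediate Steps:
$x{\left(d,k \right)} = d^{2}$
$h = 21$ ($h = 5^{2} + 2 \left(-2\right) = 25 - 4 = 21$)
$- 66 \left(\frac{9 + 12}{21 - 51} + h\right) = - 66 \left(\frac{9 + 12}{21 - 51} + 21\right) = - 66 \left(\frac{21}{-30} + 21\right) = - 66 \left(21 \left(- \frac{1}{30}\right) + 21\right) = - 66 \left(- \frac{7}{10} + 21\right) = \left(-66\right) \frac{203}{10} = - \frac{6699}{5}$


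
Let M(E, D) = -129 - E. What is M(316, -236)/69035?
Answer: -89/13807 ≈ -0.0064460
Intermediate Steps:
M(316, -236)/69035 = (-129 - 1*316)/69035 = (-129 - 316)*(1/69035) = -445*1/69035 = -89/13807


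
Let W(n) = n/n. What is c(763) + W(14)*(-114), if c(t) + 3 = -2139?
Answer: -2256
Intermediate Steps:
c(t) = -2142 (c(t) = -3 - 2139 = -2142)
W(n) = 1
c(763) + W(14)*(-114) = -2142 + 1*(-114) = -2142 - 114 = -2256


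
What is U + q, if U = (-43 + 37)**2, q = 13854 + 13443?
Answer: 27333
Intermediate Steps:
q = 27297
U = 36 (U = (-6)**2 = 36)
U + q = 36 + 27297 = 27333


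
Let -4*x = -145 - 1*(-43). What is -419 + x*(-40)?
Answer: -1439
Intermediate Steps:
x = 51/2 (x = -(-145 - 1*(-43))/4 = -(-145 + 43)/4 = -1/4*(-102) = 51/2 ≈ 25.500)
-419 + x*(-40) = -419 + (51/2)*(-40) = -419 - 1020 = -1439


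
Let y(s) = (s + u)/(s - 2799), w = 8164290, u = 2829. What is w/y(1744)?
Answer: -8613325950/4573 ≈ -1.8835e+6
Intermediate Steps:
y(s) = (2829 + s)/(-2799 + s) (y(s) = (s + 2829)/(s - 2799) = (2829 + s)/(-2799 + s))
w/y(1744) = 8164290/(((2829 + 1744)/(-2799 + 1744))) = 8164290/((4573/(-1055))) = 8164290/((-1/1055*4573)) = 8164290/(-4573/1055) = 8164290*(-1055/4573) = -8613325950/4573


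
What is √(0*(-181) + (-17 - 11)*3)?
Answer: 2*I*√21 ≈ 9.1651*I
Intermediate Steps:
√(0*(-181) + (-17 - 11)*3) = √(0 - 28*3) = √(0 - 84) = √(-84) = 2*I*√21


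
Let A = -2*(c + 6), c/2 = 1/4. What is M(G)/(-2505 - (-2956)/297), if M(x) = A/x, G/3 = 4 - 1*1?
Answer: 429/741029 ≈ 0.00057893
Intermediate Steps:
c = 1/2 (c = 2/4 = 2*(1/4) = 1/2 ≈ 0.50000)
A = -13 (A = -2*(1/2 + 6) = -2*13/2 = -13)
G = 9 (G = 3*(4 - 1*1) = 3*(4 - 1) = 3*3 = 9)
M(x) = -13/x
M(G)/(-2505 - (-2956)/297) = (-13/9)/(-2505 - (-2956)/297) = (-13*1/9)/(-2505 - (-2956)/297) = -13/(9*(-2505 - 1*(-2956/297))) = -13/(9*(-2505 + 2956/297)) = -13/(9*(-741029/297)) = -13/9*(-297/741029) = 429/741029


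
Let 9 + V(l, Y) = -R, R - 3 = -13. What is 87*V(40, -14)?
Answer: 87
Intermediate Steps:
R = -10 (R = 3 - 13 = -10)
V(l, Y) = 1 (V(l, Y) = -9 - 1*(-10) = -9 + 10 = 1)
87*V(40, -14) = 87*1 = 87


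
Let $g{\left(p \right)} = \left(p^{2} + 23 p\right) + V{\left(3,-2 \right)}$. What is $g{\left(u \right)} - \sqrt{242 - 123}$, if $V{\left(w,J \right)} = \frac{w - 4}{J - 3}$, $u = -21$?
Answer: $- \frac{209}{5} - \sqrt{119} \approx -52.709$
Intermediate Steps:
$V{\left(w,J \right)} = \frac{-4 + w}{-3 + J}$
$g{\left(p \right)} = \frac{1}{5} + p^{2} + 23 p$ ($g{\left(p \right)} = \left(p^{2} + 23 p\right) + \frac{-4 + 3}{-3 - 2} = \left(p^{2} + 23 p\right) + \frac{1}{-5} \left(-1\right) = \left(p^{2} + 23 p\right) - - \frac{1}{5} = \left(p^{2} + 23 p\right) + \frac{1}{5} = \frac{1}{5} + p^{2} + 23 p$)
$g{\left(u \right)} - \sqrt{242 - 123} = \left(\frac{1}{5} + \left(-21\right)^{2} + 23 \left(-21\right)\right) - \sqrt{242 - 123} = \left(\frac{1}{5} + 441 - 483\right) - \sqrt{119} = - \frac{209}{5} - \sqrt{119}$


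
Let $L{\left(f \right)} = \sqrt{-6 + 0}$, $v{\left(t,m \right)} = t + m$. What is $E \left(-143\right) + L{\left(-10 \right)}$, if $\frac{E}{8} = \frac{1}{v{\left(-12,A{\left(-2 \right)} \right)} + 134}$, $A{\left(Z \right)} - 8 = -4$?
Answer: $- \frac{572}{63} + i \sqrt{6} \approx -9.0794 + 2.4495 i$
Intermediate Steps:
$A{\left(Z \right)} = 4$ ($A{\left(Z \right)} = 8 - 4 = 4$)
$v{\left(t,m \right)} = m + t$
$L{\left(f \right)} = i \sqrt{6}$ ($L{\left(f \right)} = \sqrt{-6} = i \sqrt{6}$)
$E = \frac{4}{63}$ ($E = \frac{8}{\left(4 - 12\right) + 134} = \frac{8}{-8 + 134} = \frac{8}{126} = 8 \cdot \frac{1}{126} = \frac{4}{63} \approx 0.063492$)
$E \left(-143\right) + L{\left(-10 \right)} = \frac{4}{63} \left(-143\right) + i \sqrt{6} = - \frac{572}{63} + i \sqrt{6}$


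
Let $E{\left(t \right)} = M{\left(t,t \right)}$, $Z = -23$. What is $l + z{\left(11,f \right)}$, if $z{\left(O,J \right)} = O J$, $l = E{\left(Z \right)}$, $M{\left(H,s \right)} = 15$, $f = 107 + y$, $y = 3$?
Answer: $1225$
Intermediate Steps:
$f = 110$ ($f = 107 + 3 = 110$)
$E{\left(t \right)} = 15$
$l = 15$
$z{\left(O,J \right)} = J O$
$l + z{\left(11,f \right)} = 15 + 110 \cdot 11 = 15 + 1210 = 1225$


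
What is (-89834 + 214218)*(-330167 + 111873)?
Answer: -27152280896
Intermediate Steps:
(-89834 + 214218)*(-330167 + 111873) = 124384*(-218294) = -27152280896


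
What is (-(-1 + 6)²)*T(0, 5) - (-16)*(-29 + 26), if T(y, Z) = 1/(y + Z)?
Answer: -53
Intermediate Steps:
T(y, Z) = 1/(Z + y)
(-(-1 + 6)²)*T(0, 5) - (-16)*(-29 + 26) = (-(-1 + 6)²)/(5 + 0) - (-16)*(-29 + 26) = -1*5²/5 - (-16)*(-3) = -1*25*(⅕) - 1*48 = -25*⅕ - 48 = -5 - 48 = -53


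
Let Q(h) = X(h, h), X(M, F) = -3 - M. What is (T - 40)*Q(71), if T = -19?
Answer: 4366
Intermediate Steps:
Q(h) = -3 - h
(T - 40)*Q(71) = (-19 - 40)*(-3 - 1*71) = -59*(-3 - 71) = -59*(-74) = 4366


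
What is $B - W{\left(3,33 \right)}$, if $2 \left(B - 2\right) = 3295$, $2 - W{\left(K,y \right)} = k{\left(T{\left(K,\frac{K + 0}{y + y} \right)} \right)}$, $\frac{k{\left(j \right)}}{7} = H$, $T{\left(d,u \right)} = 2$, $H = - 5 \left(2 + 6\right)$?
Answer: $\frac{2735}{2} \approx 1367.5$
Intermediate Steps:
$H = -40$ ($H = \left(-5\right) 8 = -40$)
$k{\left(j \right)} = -280$ ($k{\left(j \right)} = 7 \left(-40\right) = -280$)
$W{\left(K,y \right)} = 282$ ($W{\left(K,y \right)} = 2 - -280 = 2 + 280 = 282$)
$B = \frac{3299}{2}$ ($B = 2 + \frac{1}{2} \cdot 3295 = 2 + \frac{3295}{2} = \frac{3299}{2} \approx 1649.5$)
$B - W{\left(3,33 \right)} = \frac{3299}{2} - 282 = \frac{2735}{2}$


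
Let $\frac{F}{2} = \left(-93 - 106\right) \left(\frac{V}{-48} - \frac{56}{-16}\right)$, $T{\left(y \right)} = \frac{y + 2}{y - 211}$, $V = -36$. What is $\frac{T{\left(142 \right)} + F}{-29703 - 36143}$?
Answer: $\frac{77905}{3028916} \approx 0.02572$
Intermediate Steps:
$T{\left(y \right)} = \frac{2 + y}{-211 + y}$
$F = - \frac{3383}{2}$ ($F = 2 \left(-93 - 106\right) \left(- \frac{36}{-48} - \frac{56}{-16}\right) = 2 \left(- 199 \left(\left(-36\right) \left(- \frac{1}{48}\right) - - \frac{7}{2}\right)\right) = 2 \left(- 199 \left(\frac{3}{4} + \frac{7}{2}\right)\right) = 2 \left(\left(-199\right) \frac{17}{4}\right) = 2 \left(- \frac{3383}{4}\right) = - \frac{3383}{2} \approx -1691.5$)
$\frac{T{\left(142 \right)} + F}{-29703 - 36143} = \frac{\frac{2 + 142}{-211 + 142} - \frac{3383}{2}}{-29703 - 36143} = \frac{\frac{1}{-69} \cdot 144 - \frac{3383}{2}}{-65846} = \left(\left(- \frac{1}{69}\right) 144 - \frac{3383}{2}\right) \left(- \frac{1}{65846}\right) = \left(- \frac{48}{23} - \frac{3383}{2}\right) \left(- \frac{1}{65846}\right) = \left(- \frac{77905}{46}\right) \left(- \frac{1}{65846}\right) = \frac{77905}{3028916}$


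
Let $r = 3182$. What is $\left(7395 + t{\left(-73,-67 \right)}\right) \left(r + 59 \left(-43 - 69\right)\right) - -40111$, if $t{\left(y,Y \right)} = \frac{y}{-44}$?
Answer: $- \frac{556618547}{22} \approx -2.5301 \cdot 10^{7}$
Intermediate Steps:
$t{\left(y,Y \right)} = - \frac{y}{44}$ ($t{\left(y,Y \right)} = y \left(- \frac{1}{44}\right) = - \frac{y}{44}$)
$\left(7395 + t{\left(-73,-67 \right)}\right) \left(r + 59 \left(-43 - 69\right)\right) - -40111 = \left(7395 - - \frac{73}{44}\right) \left(3182 + 59 \left(-43 - 69\right)\right) - -40111 = \left(7395 + \frac{73}{44}\right) \left(3182 + 59 \left(-112\right)\right) + 40111 = \frac{325453 \left(3182 - 6608\right)}{44} + 40111 = \frac{325453}{44} \left(-3426\right) + 40111 = - \frac{557500989}{22} + 40111 = - \frac{556618547}{22}$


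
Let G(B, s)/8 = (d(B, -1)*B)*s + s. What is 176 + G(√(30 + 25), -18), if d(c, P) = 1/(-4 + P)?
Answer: 32 + 144*√55/5 ≈ 245.59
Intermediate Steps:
G(B, s) = 8*s - 8*B*s/5 (G(B, s) = 8*((B/(-4 - 1))*s + s) = 8*((B/(-5))*s + s) = 8*((-B/5)*s + s) = 8*(-B*s/5 + s) = 8*(s - B*s/5) = 8*s - 8*B*s/5)
176 + G(√(30 + 25), -18) = 176 + (8/5)*(-18)*(5 - √(30 + 25)) = 176 + (8/5)*(-18)*(5 - √55) = 176 + (-144 + 144*√55/5) = 32 + 144*√55/5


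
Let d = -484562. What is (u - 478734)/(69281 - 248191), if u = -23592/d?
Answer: 57994070229/21673246855 ≈ 2.6758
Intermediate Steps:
u = 11796/242281 (u = -23592/(-484562) = -23592*(-1/484562) = 11796/242281 ≈ 0.048687)
(u - 478734)/(69281 - 248191) = (11796/242281 - 478734)/(69281 - 248191) = -115988140458/242281/(-178910) = -115988140458/242281*(-1/178910) = 57994070229/21673246855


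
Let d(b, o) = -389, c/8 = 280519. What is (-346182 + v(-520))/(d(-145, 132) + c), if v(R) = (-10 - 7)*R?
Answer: -337342/2243763 ≈ -0.15035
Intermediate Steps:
c = 2244152 (c = 8*280519 = 2244152)
v(R) = -17*R
(-346182 + v(-520))/(d(-145, 132) + c) = (-346182 - 17*(-520))/(-389 + 2244152) = (-346182 + 8840)/2243763 = -337342*1/2243763 = -337342/2243763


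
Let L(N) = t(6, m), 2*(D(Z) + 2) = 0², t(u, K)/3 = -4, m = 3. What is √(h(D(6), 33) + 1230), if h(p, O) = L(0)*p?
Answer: √1254 ≈ 35.412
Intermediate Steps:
t(u, K) = -12 (t(u, K) = 3*(-4) = -12)
D(Z) = -2 (D(Z) = -2 + (½)*0² = -2 + (½)*0 = -2 + 0 = -2)
L(N) = -12
h(p, O) = -12*p
√(h(D(6), 33) + 1230) = √(-12*(-2) + 1230) = √(24 + 1230) = √1254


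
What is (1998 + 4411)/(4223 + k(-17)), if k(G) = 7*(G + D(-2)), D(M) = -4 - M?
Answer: 6409/4090 ≈ 1.5670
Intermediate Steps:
k(G) = -14 + 7*G (k(G) = 7*(G + (-4 - 1*(-2))) = 7*(G + (-4 + 2)) = 7*(G - 2) = 7*(-2 + G) = -14 + 7*G)
(1998 + 4411)/(4223 + k(-17)) = (1998 + 4411)/(4223 + (-14 + 7*(-17))) = 6409/(4223 + (-14 - 119)) = 6409/(4223 - 133) = 6409/4090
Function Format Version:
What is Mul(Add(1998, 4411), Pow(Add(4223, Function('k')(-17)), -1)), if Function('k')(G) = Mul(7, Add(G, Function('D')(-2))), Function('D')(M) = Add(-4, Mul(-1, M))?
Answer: Rational(6409, 4090) ≈ 1.5670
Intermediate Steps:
Function('k')(G) = Add(-14, Mul(7, G)) (Function('k')(G) = Mul(7, Add(G, Add(-4, Mul(-1, -2)))) = Mul(7, Add(G, Add(-4, 2))) = Mul(7, Add(G, -2)) = Mul(7, Add(-2, G)) = Add(-14, Mul(7, G)))
Mul(Add(1998, 4411), Pow(Add(4223, Function('k')(-17)), -1)) = Mul(Add(1998, 4411), Pow(Add(4223, Add(-14, Mul(7, -17))), -1)) = Mul(6409, Pow(Add(4223, Add(-14, -119)), -1)) = Mul(6409, Pow(Add(4223, -133), -1)) = Mul(6409, Pow(4090, -1)) = Mul(6409, Rational(1, 4090)) = Rational(6409, 4090)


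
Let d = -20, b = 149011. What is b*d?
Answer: -2980220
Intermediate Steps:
b*d = 149011*(-20) = -2980220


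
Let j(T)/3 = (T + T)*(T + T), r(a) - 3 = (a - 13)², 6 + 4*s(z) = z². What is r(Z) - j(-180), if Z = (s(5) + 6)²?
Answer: -96839151/256 ≈ -3.7828e+5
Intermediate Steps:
s(z) = -3/2 + z²/4
Z = 1849/16 (Z = ((-3/2 + (¼)*5²) + 6)² = ((-3/2 + (¼)*25) + 6)² = ((-3/2 + 25/4) + 6)² = (19/4 + 6)² = (43/4)² = 1849/16 ≈ 115.56)
r(a) = 3 + (-13 + a)² (r(a) = 3 + (a - 13)² = 3 + (-13 + a)²)
j(T) = 12*T² (j(T) = 3*((T + T)*(T + T)) = 3*((2*T)*(2*T)) = 3*(4*T²) = 12*T²)
r(Z) - j(-180) = (3 + (-13 + 1849/16)²) - 12*(-180)² = (3 + (1641/16)²) - 12*32400 = (3 + 2692881/256) - 1*388800 = 2693649/256 - 388800 = -96839151/256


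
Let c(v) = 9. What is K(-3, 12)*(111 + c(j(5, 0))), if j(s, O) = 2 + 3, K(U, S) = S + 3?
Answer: 1800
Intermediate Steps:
K(U, S) = 3 + S
j(s, O) = 5
K(-3, 12)*(111 + c(j(5, 0))) = (3 + 12)*(111 + 9) = 15*120 = 1800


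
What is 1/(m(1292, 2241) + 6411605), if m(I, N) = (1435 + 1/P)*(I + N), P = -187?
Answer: 187/2147029487 ≈ 8.7097e-8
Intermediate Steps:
m(I, N) = 268344*I/187 + 268344*N/187 (m(I, N) = (1435 + 1/(-187))*(I + N) = (1435 - 1/187)*(I + N) = 268344*(I + N)/187 = 268344*I/187 + 268344*N/187)
1/(m(1292, 2241) + 6411605) = 1/(((268344/187)*1292 + (268344/187)*2241) + 6411605) = 1/((20394144/11 + 601358904/187) + 6411605) = 1/(948059352/187 + 6411605) = 1/(2147029487/187) = 187/2147029487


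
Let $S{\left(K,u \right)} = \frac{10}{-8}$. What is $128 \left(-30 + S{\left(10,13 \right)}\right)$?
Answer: $-4000$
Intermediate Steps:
$S{\left(K,u \right)} = - \frac{5}{4}$ ($S{\left(K,u \right)} = 10 \left(- \frac{1}{8}\right) = - \frac{5}{4}$)
$128 \left(-30 + S{\left(10,13 \right)}\right) = 128 \left(-30 - \frac{5}{4}\right) = 128 \left(- \frac{125}{4}\right) = -4000$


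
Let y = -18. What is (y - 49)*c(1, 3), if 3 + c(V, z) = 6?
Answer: -201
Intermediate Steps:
c(V, z) = 3 (c(V, z) = -3 + 6 = 3)
(y - 49)*c(1, 3) = (-18 - 49)*3 = -67*3 = -201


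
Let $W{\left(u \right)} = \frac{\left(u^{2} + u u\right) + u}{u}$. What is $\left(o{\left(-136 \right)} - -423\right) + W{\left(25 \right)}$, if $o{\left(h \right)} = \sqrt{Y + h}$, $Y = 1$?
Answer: $474 + 3 i \sqrt{15} \approx 474.0 + 11.619 i$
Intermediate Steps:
$o{\left(h \right)} = \sqrt{1 + h}$
$W{\left(u \right)} = \frac{u + 2 u^{2}}{u}$ ($W{\left(u \right)} = \frac{\left(u^{2} + u^{2}\right) + u}{u} = \frac{2 u^{2} + u}{u} = \frac{u + 2 u^{2}}{u}$)
$\left(o{\left(-136 \right)} - -423\right) + W{\left(25 \right)} = \left(\sqrt{1 - 136} - -423\right) + \left(1 + 2 \cdot 25\right) = \left(\sqrt{-135} + 423\right) + \left(1 + 50\right) = \left(3 i \sqrt{15} + 423\right) + 51 = \left(423 + 3 i \sqrt{15}\right) + 51 = 474 + 3 i \sqrt{15}$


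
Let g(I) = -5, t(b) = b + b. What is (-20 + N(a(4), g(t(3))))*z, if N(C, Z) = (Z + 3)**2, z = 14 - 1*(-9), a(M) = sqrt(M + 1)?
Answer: -368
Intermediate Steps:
t(b) = 2*b
a(M) = sqrt(1 + M)
z = 23 (z = 14 + 9 = 23)
N(C, Z) = (3 + Z)**2
(-20 + N(a(4), g(t(3))))*z = (-20 + (3 - 5)**2)*23 = (-20 + (-2)**2)*23 = (-20 + 4)*23 = -16*23 = -368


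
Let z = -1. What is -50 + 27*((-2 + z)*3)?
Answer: -293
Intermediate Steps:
-50 + 27*((-2 + z)*3) = -50 + 27*((-2 - 1)*3) = -50 + 27*(-3*3) = -50 + 27*(-9) = -50 - 243 = -293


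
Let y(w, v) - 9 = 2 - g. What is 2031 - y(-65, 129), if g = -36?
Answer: 1984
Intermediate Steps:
y(w, v) = 47 (y(w, v) = 9 + (2 - 1*(-36)) = 9 + (2 + 36) = 9 + 38 = 47)
2031 - y(-65, 129) = 2031 - 1*47 = 2031 - 47 = 1984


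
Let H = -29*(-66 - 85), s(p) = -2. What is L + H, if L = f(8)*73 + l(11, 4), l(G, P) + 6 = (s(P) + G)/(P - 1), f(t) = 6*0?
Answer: 4376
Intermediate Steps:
f(t) = 0
l(G, P) = -6 + (-2 + G)/(-1 + P) (l(G, P) = -6 + (-2 + G)/(P - 1) = -6 + (-2 + G)/(-1 + P))
L = -3 (L = 0*73 + (4 + 11 - 6*4)/(-1 + 4) = 0 + (4 + 11 - 24)/3 = 0 + (1/3)*(-9) = 0 - 3 = -3)
H = 4379 (H = -29*(-151) = 4379)
L + H = -3 + 4379 = 4376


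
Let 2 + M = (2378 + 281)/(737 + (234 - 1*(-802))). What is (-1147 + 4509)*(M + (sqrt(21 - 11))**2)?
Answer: 56626166/1773 ≈ 31938.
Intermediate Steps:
M = -887/1773 (M = -2 + (2378 + 281)/(737 + (234 - 1*(-802))) = -2 + 2659/(737 + (234 + 802)) = -2 + 2659/(737 + 1036) = -2 + 2659/1773 = -887/1773 ≈ -0.50028)
(-1147 + 4509)*(M + (sqrt(21 - 11))**2) = (-1147 + 4509)*(-887/1773 + (sqrt(21 - 11))**2) = 3362*(-887/1773 + (sqrt(10))**2) = 3362*(-887/1773 + 10) = 3362*(16843/1773) = 56626166/1773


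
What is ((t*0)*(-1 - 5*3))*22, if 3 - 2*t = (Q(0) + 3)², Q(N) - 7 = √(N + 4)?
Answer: 0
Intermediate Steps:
Q(N) = 7 + √(4 + N) (Q(N) = 7 + √(N + 4) = 7 + √(4 + N))
t = -141/2 (t = 3/2 - ((7 + √(4 + 0)) + 3)²/2 = 3/2 - ((7 + √4) + 3)²/2 = 3/2 - ((7 + 2) + 3)²/2 = 3/2 - (9 + 3)²/2 = 3/2 - ½*12² = 3/2 - ½*144 = 3/2 - 72 = -141/2 ≈ -70.500)
((t*0)*(-1 - 5*3))*22 = ((-141/2*0)*(-1 - 5*3))*22 = (0*(-1 - 15))*22 = (0*(-16))*22 = 0*22 = 0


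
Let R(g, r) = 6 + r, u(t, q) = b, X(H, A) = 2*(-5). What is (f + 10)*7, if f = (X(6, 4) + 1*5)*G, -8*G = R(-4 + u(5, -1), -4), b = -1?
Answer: 315/4 ≈ 78.750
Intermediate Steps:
X(H, A) = -10
u(t, q) = -1
G = -¼ (G = -(6 - 4)/8 = -⅛*2 = -¼ ≈ -0.25000)
f = 5/4 (f = (-10 + 1*5)*(-¼) = (-10 + 5)*(-¼) = -5*(-¼) = 5/4 ≈ 1.2500)
(f + 10)*7 = (5/4 + 10)*7 = (45/4)*7 = 315/4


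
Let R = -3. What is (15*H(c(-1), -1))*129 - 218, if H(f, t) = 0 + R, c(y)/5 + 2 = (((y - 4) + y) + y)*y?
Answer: -6023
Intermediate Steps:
c(y) = -10 + 5*y*(-4 + 3*y) (c(y) = -10 + 5*((((y - 4) + y) + y)*y) = -10 + 5*((((-4 + y) + y) + y)*y) = -10 + 5*(((-4 + 2*y) + y)*y) = -10 + 5*((-4 + 3*y)*y) = -10 + 5*(y*(-4 + 3*y)) = -10 + 5*y*(-4 + 3*y))
H(f, t) = -3 (H(f, t) = 0 - 3 = -3)
(15*H(c(-1), -1))*129 - 218 = (15*(-3))*129 - 218 = -45*129 - 218 = -5805 - 218 = -6023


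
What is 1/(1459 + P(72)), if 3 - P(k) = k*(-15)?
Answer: 1/2542 ≈ 0.00039339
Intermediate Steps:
P(k) = 3 + 15*k (P(k) = 3 - k*(-15) = 3 - (-15)*k = 3 + 15*k)
1/(1459 + P(72)) = 1/(1459 + (3 + 15*72)) = 1/(1459 + (3 + 1080)) = 1/(1459 + 1083) = 1/2542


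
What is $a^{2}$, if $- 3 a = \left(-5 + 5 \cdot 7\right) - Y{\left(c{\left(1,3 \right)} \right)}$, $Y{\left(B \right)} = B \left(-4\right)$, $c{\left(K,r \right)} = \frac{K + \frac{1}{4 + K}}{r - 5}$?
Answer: $\frac{2116}{25} \approx 84.64$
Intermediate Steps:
$c{\left(K,r \right)} = \frac{K + \frac{1}{4 + K}}{-5 + r}$
$Y{\left(B \right)} = - 4 B$
$a = - \frac{46}{5}$ ($a = - \frac{\left(-5 + 5 \cdot 7\right) - - 4 \frac{1 + 1^{2} + 4 \cdot 1}{-20 - 5 + 4 \cdot 3 + 1 \cdot 3}}{3} = - \frac{\left(-5 + 35\right) - - 4 \frac{1 + 1 + 4}{-20 - 5 + 12 + 3}}{3} = - \frac{30 - - 4 \frac{1}{-10} \cdot 6}{3} = - \frac{30 - - 4 \left(\left(- \frac{1}{10}\right) 6\right)}{3} = - \frac{30 - \left(-4\right) \left(- \frac{3}{5}\right)}{3} = - \frac{30 - \frac{12}{5}}{3} = \left(- \frac{1}{3}\right) \frac{138}{5} = - \frac{46}{5} \approx -9.2$)
$a^{2} = \left(- \frac{46}{5}\right)^{2} = \frac{2116}{25}$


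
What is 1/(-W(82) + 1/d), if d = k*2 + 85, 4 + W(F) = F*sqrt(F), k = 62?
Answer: -174933/24083605039 - 3581842*sqrt(82)/24083605039 ≈ -0.0013540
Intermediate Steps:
W(F) = -4 + F**(3/2) (W(F) = -4 + F*sqrt(F) = -4 + F**(3/2))
d = 209 (d = 62*2 + 85 = 124 + 85 = 209)
1/(-W(82) + 1/d) = 1/(-(-4 + 82**(3/2)) + 1/209) = 1/(-(-4 + 82*sqrt(82)) + 1/209) = 1/((4 - 82*sqrt(82)) + 1/209) = 1/(837/209 - 82*sqrt(82))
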